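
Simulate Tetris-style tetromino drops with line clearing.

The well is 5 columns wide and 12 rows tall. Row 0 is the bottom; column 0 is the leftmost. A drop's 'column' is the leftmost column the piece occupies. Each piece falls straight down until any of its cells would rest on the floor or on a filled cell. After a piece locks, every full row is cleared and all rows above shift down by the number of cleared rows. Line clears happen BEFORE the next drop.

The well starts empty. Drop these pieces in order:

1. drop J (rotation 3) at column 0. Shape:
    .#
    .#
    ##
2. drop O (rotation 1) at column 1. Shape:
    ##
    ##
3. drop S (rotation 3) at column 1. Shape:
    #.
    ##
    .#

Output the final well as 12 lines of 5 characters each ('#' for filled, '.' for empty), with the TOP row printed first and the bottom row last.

Answer: .....
.....
.....
.....
.#...
.##..
..#..
.##..
.##..
.#...
.#...
##...

Derivation:
Drop 1: J rot3 at col 0 lands with bottom-row=0; cleared 0 line(s) (total 0); column heights now [1 3 0 0 0], max=3
Drop 2: O rot1 at col 1 lands with bottom-row=3; cleared 0 line(s) (total 0); column heights now [1 5 5 0 0], max=5
Drop 3: S rot3 at col 1 lands with bottom-row=5; cleared 0 line(s) (total 0); column heights now [1 8 7 0 0], max=8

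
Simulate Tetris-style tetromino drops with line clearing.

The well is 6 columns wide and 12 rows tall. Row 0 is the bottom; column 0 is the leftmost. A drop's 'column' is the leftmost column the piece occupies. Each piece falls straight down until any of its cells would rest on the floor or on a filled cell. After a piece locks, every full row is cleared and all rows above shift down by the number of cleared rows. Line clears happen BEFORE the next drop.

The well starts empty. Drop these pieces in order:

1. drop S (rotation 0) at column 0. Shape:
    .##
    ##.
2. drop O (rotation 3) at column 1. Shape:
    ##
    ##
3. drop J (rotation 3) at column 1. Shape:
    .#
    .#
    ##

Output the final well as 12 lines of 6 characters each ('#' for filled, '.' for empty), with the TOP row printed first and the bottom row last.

Answer: ......
......
......
......
......
..#...
..#...
.##...
.##...
.##...
.##...
##....

Derivation:
Drop 1: S rot0 at col 0 lands with bottom-row=0; cleared 0 line(s) (total 0); column heights now [1 2 2 0 0 0], max=2
Drop 2: O rot3 at col 1 lands with bottom-row=2; cleared 0 line(s) (total 0); column heights now [1 4 4 0 0 0], max=4
Drop 3: J rot3 at col 1 lands with bottom-row=4; cleared 0 line(s) (total 0); column heights now [1 5 7 0 0 0], max=7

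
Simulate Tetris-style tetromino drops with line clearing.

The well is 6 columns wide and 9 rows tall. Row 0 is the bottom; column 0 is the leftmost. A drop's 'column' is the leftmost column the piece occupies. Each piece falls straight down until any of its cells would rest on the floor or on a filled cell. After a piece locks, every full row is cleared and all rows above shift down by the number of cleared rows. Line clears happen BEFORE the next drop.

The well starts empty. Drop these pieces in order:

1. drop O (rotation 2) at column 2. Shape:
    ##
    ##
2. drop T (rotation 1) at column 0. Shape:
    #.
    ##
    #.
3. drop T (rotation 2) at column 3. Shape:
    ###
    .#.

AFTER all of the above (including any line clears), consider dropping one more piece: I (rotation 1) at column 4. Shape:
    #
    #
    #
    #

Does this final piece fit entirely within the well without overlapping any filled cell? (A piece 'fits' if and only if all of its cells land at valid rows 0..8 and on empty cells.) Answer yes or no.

Answer: yes

Derivation:
Drop 1: O rot2 at col 2 lands with bottom-row=0; cleared 0 line(s) (total 0); column heights now [0 0 2 2 0 0], max=2
Drop 2: T rot1 at col 0 lands with bottom-row=0; cleared 0 line(s) (total 0); column heights now [3 2 2 2 0 0], max=3
Drop 3: T rot2 at col 3 lands with bottom-row=1; cleared 0 line(s) (total 0); column heights now [3 2 2 3 3 3], max=3
Test piece I rot1 at col 4 (width 1): heights before test = [3 2 2 3 3 3]; fits = True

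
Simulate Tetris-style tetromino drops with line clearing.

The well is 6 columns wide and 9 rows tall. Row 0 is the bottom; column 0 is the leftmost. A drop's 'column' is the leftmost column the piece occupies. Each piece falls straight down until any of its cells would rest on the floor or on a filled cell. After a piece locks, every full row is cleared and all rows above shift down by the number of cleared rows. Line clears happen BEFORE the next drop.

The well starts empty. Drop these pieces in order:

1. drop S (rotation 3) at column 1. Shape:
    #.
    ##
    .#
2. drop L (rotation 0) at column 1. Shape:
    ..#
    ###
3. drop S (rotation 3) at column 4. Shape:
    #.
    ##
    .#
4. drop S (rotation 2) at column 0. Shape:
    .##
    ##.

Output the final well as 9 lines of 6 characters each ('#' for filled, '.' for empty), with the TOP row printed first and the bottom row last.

Drop 1: S rot3 at col 1 lands with bottom-row=0; cleared 0 line(s) (total 0); column heights now [0 3 2 0 0 0], max=3
Drop 2: L rot0 at col 1 lands with bottom-row=3; cleared 0 line(s) (total 0); column heights now [0 4 4 5 0 0], max=5
Drop 3: S rot3 at col 4 lands with bottom-row=0; cleared 0 line(s) (total 0); column heights now [0 4 4 5 3 2], max=5
Drop 4: S rot2 at col 0 lands with bottom-row=4; cleared 0 line(s) (total 0); column heights now [5 6 6 5 3 2], max=6

Answer: ......
......
......
.##...
##.#..
.###..
.#..#.
.##.##
..#..#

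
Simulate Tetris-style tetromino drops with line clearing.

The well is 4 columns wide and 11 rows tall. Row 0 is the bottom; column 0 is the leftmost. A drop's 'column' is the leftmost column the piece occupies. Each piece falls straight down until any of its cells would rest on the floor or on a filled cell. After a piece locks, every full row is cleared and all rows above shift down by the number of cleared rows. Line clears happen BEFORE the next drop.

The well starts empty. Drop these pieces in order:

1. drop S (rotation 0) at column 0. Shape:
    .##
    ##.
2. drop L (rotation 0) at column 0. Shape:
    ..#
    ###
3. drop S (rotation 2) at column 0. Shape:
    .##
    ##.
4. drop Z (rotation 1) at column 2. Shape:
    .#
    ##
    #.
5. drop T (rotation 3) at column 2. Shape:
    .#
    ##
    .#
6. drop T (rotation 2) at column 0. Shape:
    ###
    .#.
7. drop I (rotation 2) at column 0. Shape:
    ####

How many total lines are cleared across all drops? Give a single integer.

Drop 1: S rot0 at col 0 lands with bottom-row=0; cleared 0 line(s) (total 0); column heights now [1 2 2 0], max=2
Drop 2: L rot0 at col 0 lands with bottom-row=2; cleared 0 line(s) (total 0); column heights now [3 3 4 0], max=4
Drop 3: S rot2 at col 0 lands with bottom-row=3; cleared 0 line(s) (total 0); column heights now [4 5 5 0], max=5
Drop 4: Z rot1 at col 2 lands with bottom-row=5; cleared 0 line(s) (total 0); column heights now [4 5 7 8], max=8
Drop 5: T rot3 at col 2 lands with bottom-row=8; cleared 0 line(s) (total 0); column heights now [4 5 10 11], max=11
Drop 6: T rot2 at col 0 lands with bottom-row=9; cleared 1 line(s) (total 1); column heights now [4 10 10 10], max=10
Drop 7: I rot2 at col 0 lands with bottom-row=10; cleared 1 line(s) (total 2); column heights now [4 10 10 10], max=10

Answer: 2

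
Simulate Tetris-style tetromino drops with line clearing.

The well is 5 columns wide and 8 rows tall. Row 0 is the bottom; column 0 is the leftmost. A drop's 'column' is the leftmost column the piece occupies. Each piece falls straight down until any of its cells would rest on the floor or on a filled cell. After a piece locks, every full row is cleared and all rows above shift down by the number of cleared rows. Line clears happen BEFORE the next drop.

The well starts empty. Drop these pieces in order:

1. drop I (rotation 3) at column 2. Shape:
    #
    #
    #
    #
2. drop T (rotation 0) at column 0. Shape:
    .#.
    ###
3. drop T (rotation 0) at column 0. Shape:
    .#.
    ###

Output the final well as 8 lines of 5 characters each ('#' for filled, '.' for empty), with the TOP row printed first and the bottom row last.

Answer: .#...
###..
.#...
###..
..#..
..#..
..#..
..#..

Derivation:
Drop 1: I rot3 at col 2 lands with bottom-row=0; cleared 0 line(s) (total 0); column heights now [0 0 4 0 0], max=4
Drop 2: T rot0 at col 0 lands with bottom-row=4; cleared 0 line(s) (total 0); column heights now [5 6 5 0 0], max=6
Drop 3: T rot0 at col 0 lands with bottom-row=6; cleared 0 line(s) (total 0); column heights now [7 8 7 0 0], max=8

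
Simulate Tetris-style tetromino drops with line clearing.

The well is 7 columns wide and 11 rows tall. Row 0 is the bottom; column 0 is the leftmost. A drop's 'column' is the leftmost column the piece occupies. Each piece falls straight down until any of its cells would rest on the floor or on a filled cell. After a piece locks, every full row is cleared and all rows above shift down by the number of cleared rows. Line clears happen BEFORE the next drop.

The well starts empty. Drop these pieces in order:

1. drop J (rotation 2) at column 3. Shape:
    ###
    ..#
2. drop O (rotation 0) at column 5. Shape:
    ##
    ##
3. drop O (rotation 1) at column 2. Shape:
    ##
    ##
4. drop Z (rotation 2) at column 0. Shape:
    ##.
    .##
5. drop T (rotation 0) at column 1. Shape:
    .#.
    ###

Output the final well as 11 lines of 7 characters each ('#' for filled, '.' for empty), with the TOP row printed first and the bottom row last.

Answer: .......
.......
.......
..#....
.###...
##.....
.##....
..##.##
..##.##
...###.
.....#.

Derivation:
Drop 1: J rot2 at col 3 lands with bottom-row=0; cleared 0 line(s) (total 0); column heights now [0 0 0 2 2 2 0], max=2
Drop 2: O rot0 at col 5 lands with bottom-row=2; cleared 0 line(s) (total 0); column heights now [0 0 0 2 2 4 4], max=4
Drop 3: O rot1 at col 2 lands with bottom-row=2; cleared 0 line(s) (total 0); column heights now [0 0 4 4 2 4 4], max=4
Drop 4: Z rot2 at col 0 lands with bottom-row=4; cleared 0 line(s) (total 0); column heights now [6 6 5 4 2 4 4], max=6
Drop 5: T rot0 at col 1 lands with bottom-row=6; cleared 0 line(s) (total 0); column heights now [6 7 8 7 2 4 4], max=8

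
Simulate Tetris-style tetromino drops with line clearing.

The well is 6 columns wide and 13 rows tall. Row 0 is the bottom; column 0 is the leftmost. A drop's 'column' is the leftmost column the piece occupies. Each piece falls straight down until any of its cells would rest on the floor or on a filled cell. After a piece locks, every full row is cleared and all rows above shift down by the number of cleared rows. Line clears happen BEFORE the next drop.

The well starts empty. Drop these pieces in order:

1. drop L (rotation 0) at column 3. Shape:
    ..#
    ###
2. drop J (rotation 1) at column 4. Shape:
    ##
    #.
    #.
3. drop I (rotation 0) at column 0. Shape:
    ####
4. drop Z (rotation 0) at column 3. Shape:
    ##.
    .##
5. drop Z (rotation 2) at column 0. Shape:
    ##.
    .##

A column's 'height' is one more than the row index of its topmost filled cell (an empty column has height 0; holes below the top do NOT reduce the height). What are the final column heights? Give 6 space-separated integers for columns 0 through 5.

Answer: 2 2 1 5 5 4

Derivation:
Drop 1: L rot0 at col 3 lands with bottom-row=0; cleared 0 line(s) (total 0); column heights now [0 0 0 1 1 2], max=2
Drop 2: J rot1 at col 4 lands with bottom-row=1; cleared 0 line(s) (total 0); column heights now [0 0 0 1 4 4], max=4
Drop 3: I rot0 at col 0 lands with bottom-row=1; cleared 1 line(s) (total 1); column heights now [0 0 0 1 3 3], max=3
Drop 4: Z rot0 at col 3 lands with bottom-row=3; cleared 0 line(s) (total 1); column heights now [0 0 0 5 5 4], max=5
Drop 5: Z rot2 at col 0 lands with bottom-row=0; cleared 0 line(s) (total 1); column heights now [2 2 1 5 5 4], max=5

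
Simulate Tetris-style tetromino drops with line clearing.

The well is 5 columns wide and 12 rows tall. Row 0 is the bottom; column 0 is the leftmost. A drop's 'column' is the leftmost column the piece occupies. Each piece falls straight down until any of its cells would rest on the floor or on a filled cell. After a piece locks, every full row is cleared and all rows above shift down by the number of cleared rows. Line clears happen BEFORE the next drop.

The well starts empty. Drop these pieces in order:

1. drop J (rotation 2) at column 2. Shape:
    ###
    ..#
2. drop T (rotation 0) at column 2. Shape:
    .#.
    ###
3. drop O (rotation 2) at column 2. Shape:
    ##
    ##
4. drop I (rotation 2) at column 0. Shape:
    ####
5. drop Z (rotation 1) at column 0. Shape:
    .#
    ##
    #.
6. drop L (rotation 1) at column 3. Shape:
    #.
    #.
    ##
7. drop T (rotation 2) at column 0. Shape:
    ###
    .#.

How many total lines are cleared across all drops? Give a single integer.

Drop 1: J rot2 at col 2 lands with bottom-row=0; cleared 0 line(s) (total 0); column heights now [0 0 2 2 2], max=2
Drop 2: T rot0 at col 2 lands with bottom-row=2; cleared 0 line(s) (total 0); column heights now [0 0 3 4 3], max=4
Drop 3: O rot2 at col 2 lands with bottom-row=4; cleared 0 line(s) (total 0); column heights now [0 0 6 6 3], max=6
Drop 4: I rot2 at col 0 lands with bottom-row=6; cleared 0 line(s) (total 0); column heights now [7 7 7 7 3], max=7
Drop 5: Z rot1 at col 0 lands with bottom-row=7; cleared 0 line(s) (total 0); column heights now [9 10 7 7 3], max=10
Drop 6: L rot1 at col 3 lands with bottom-row=7; cleared 0 line(s) (total 0); column heights now [9 10 7 10 8], max=10
Drop 7: T rot2 at col 0 lands with bottom-row=10; cleared 0 line(s) (total 0); column heights now [12 12 12 10 8], max=12

Answer: 0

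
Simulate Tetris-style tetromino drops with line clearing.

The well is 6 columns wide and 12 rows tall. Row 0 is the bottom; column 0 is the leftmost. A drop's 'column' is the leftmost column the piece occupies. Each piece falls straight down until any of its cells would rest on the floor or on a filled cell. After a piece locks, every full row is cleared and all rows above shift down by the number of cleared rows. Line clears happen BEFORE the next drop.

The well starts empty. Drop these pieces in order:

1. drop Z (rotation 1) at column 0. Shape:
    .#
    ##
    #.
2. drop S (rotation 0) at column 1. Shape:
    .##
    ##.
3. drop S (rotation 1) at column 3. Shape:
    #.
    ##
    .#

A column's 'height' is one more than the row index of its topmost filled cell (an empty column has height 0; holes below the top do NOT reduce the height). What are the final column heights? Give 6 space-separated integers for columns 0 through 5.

Drop 1: Z rot1 at col 0 lands with bottom-row=0; cleared 0 line(s) (total 0); column heights now [2 3 0 0 0 0], max=3
Drop 2: S rot0 at col 1 lands with bottom-row=3; cleared 0 line(s) (total 0); column heights now [2 4 5 5 0 0], max=5
Drop 3: S rot1 at col 3 lands with bottom-row=4; cleared 0 line(s) (total 0); column heights now [2 4 5 7 6 0], max=7

Answer: 2 4 5 7 6 0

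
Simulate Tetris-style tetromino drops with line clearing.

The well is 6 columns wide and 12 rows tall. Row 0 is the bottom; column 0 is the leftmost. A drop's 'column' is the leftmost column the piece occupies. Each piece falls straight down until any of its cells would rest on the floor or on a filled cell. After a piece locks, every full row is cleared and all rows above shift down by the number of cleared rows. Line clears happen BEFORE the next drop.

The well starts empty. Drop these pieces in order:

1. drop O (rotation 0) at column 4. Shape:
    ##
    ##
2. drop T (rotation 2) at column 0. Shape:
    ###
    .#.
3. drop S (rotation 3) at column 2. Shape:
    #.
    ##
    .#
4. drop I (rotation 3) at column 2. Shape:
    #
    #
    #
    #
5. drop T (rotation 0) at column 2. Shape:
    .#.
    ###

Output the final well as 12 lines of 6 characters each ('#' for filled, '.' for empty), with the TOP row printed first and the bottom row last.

Answer: ......
......
......
...#..
..###.
..#...
..#...
..#...
..#...
..#...
..##..
.#..##

Derivation:
Drop 1: O rot0 at col 4 lands with bottom-row=0; cleared 0 line(s) (total 0); column heights now [0 0 0 0 2 2], max=2
Drop 2: T rot2 at col 0 lands with bottom-row=0; cleared 0 line(s) (total 0); column heights now [2 2 2 0 2 2], max=2
Drop 3: S rot3 at col 2 lands with bottom-row=1; cleared 1 line(s) (total 1); column heights now [0 1 3 2 1 1], max=3
Drop 4: I rot3 at col 2 lands with bottom-row=3; cleared 0 line(s) (total 1); column heights now [0 1 7 2 1 1], max=7
Drop 5: T rot0 at col 2 lands with bottom-row=7; cleared 0 line(s) (total 1); column heights now [0 1 8 9 8 1], max=9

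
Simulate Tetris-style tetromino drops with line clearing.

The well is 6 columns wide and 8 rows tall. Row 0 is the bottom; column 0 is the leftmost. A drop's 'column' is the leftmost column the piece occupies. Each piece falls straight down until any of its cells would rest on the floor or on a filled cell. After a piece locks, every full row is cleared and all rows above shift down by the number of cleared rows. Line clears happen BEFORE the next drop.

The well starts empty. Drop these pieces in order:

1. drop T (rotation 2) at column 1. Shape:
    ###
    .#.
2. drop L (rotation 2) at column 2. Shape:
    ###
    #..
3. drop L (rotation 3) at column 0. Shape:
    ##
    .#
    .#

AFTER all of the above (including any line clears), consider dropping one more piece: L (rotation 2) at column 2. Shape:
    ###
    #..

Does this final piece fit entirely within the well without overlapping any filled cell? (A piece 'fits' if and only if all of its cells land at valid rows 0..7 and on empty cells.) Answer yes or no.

Drop 1: T rot2 at col 1 lands with bottom-row=0; cleared 0 line(s) (total 0); column heights now [0 2 2 2 0 0], max=2
Drop 2: L rot2 at col 2 lands with bottom-row=2; cleared 0 line(s) (total 0); column heights now [0 2 4 4 4 0], max=4
Drop 3: L rot3 at col 0 lands with bottom-row=2; cleared 0 line(s) (total 0); column heights now [5 5 4 4 4 0], max=5
Test piece L rot2 at col 2 (width 3): heights before test = [5 5 4 4 4 0]; fits = True

Answer: yes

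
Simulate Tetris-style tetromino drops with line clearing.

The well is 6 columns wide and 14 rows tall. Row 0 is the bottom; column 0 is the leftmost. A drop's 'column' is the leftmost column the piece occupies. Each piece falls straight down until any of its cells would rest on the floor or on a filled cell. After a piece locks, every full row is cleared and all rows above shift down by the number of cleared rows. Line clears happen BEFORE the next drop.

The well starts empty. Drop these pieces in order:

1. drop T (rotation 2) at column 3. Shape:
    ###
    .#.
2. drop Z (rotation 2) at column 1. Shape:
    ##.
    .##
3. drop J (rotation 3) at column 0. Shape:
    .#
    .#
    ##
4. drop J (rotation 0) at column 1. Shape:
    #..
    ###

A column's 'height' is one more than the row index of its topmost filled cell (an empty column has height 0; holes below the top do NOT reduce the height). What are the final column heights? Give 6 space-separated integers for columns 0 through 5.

Answer: 5 9 8 8 2 2

Derivation:
Drop 1: T rot2 at col 3 lands with bottom-row=0; cleared 0 line(s) (total 0); column heights now [0 0 0 2 2 2], max=2
Drop 2: Z rot2 at col 1 lands with bottom-row=2; cleared 0 line(s) (total 0); column heights now [0 4 4 3 2 2], max=4
Drop 3: J rot3 at col 0 lands with bottom-row=4; cleared 0 line(s) (total 0); column heights now [5 7 4 3 2 2], max=7
Drop 4: J rot0 at col 1 lands with bottom-row=7; cleared 0 line(s) (total 0); column heights now [5 9 8 8 2 2], max=9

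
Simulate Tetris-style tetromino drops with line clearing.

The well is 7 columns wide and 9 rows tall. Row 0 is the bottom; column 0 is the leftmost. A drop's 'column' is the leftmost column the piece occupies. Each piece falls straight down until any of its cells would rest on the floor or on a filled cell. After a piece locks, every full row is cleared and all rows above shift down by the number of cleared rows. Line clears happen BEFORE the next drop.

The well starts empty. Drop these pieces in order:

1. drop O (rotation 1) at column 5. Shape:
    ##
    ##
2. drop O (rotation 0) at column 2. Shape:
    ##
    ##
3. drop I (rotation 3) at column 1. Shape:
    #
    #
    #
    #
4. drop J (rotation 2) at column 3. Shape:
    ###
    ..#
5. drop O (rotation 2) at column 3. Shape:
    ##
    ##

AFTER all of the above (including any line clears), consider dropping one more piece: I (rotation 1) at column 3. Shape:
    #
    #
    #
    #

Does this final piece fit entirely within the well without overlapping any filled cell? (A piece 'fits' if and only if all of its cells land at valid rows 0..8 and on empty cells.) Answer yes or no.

Answer: no

Derivation:
Drop 1: O rot1 at col 5 lands with bottom-row=0; cleared 0 line(s) (total 0); column heights now [0 0 0 0 0 2 2], max=2
Drop 2: O rot0 at col 2 lands with bottom-row=0; cleared 0 line(s) (total 0); column heights now [0 0 2 2 0 2 2], max=2
Drop 3: I rot3 at col 1 lands with bottom-row=0; cleared 0 line(s) (total 0); column heights now [0 4 2 2 0 2 2], max=4
Drop 4: J rot2 at col 3 lands with bottom-row=2; cleared 0 line(s) (total 0); column heights now [0 4 2 4 4 4 2], max=4
Drop 5: O rot2 at col 3 lands with bottom-row=4; cleared 0 line(s) (total 0); column heights now [0 4 2 6 6 4 2], max=6
Test piece I rot1 at col 3 (width 1): heights before test = [0 4 2 6 6 4 2]; fits = False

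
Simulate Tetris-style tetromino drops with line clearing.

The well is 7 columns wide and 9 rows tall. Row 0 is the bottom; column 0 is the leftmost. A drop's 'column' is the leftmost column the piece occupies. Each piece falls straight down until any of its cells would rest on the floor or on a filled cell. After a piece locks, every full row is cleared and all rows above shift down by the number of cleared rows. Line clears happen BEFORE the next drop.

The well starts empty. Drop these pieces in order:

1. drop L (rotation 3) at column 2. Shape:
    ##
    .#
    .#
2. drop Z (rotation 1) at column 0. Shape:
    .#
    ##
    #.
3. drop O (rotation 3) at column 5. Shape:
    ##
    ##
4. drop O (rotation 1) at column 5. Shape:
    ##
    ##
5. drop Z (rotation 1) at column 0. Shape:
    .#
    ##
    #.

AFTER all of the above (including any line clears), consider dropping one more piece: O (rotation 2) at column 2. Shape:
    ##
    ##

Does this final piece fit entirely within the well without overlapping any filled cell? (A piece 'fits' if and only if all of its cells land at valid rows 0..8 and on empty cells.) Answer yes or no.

Drop 1: L rot3 at col 2 lands with bottom-row=0; cleared 0 line(s) (total 0); column heights now [0 0 3 3 0 0 0], max=3
Drop 2: Z rot1 at col 0 lands with bottom-row=0; cleared 0 line(s) (total 0); column heights now [2 3 3 3 0 0 0], max=3
Drop 3: O rot3 at col 5 lands with bottom-row=0; cleared 0 line(s) (total 0); column heights now [2 3 3 3 0 2 2], max=3
Drop 4: O rot1 at col 5 lands with bottom-row=2; cleared 0 line(s) (total 0); column heights now [2 3 3 3 0 4 4], max=4
Drop 5: Z rot1 at col 0 lands with bottom-row=2; cleared 0 line(s) (total 0); column heights now [4 5 3 3 0 4 4], max=5
Test piece O rot2 at col 2 (width 2): heights before test = [4 5 3 3 0 4 4]; fits = True

Answer: yes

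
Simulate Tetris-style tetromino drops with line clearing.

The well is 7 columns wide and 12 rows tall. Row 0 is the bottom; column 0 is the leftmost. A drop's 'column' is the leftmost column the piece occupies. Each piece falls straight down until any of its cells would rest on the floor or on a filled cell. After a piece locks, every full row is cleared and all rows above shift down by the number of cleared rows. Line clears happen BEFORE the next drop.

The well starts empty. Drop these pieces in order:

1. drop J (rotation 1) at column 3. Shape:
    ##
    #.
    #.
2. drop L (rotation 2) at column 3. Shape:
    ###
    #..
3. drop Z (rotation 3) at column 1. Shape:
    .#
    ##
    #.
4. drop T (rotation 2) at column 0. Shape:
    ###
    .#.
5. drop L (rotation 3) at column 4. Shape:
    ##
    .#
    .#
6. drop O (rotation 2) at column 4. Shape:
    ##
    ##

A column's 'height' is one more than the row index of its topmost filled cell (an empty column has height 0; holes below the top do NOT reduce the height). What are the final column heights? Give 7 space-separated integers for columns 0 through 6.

Answer: 4 4 4 5 10 10 0

Derivation:
Drop 1: J rot1 at col 3 lands with bottom-row=0; cleared 0 line(s) (total 0); column heights now [0 0 0 3 3 0 0], max=3
Drop 2: L rot2 at col 3 lands with bottom-row=3; cleared 0 line(s) (total 0); column heights now [0 0 0 5 5 5 0], max=5
Drop 3: Z rot3 at col 1 lands with bottom-row=0; cleared 0 line(s) (total 0); column heights now [0 2 3 5 5 5 0], max=5
Drop 4: T rot2 at col 0 lands with bottom-row=2; cleared 0 line(s) (total 0); column heights now [4 4 4 5 5 5 0], max=5
Drop 5: L rot3 at col 4 lands with bottom-row=5; cleared 0 line(s) (total 0); column heights now [4 4 4 5 8 8 0], max=8
Drop 6: O rot2 at col 4 lands with bottom-row=8; cleared 0 line(s) (total 0); column heights now [4 4 4 5 10 10 0], max=10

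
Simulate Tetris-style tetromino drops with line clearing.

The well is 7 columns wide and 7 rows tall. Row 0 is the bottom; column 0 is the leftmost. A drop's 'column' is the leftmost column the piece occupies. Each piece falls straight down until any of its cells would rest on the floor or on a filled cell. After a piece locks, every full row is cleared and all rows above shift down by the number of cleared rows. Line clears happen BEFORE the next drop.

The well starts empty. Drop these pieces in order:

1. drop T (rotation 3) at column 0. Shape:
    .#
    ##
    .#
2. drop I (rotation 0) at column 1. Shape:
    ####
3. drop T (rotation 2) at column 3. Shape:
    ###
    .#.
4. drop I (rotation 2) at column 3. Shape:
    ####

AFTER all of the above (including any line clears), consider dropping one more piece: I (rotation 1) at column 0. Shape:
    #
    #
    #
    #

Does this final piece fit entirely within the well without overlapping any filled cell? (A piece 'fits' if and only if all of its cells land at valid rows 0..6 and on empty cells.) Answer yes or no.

Drop 1: T rot3 at col 0 lands with bottom-row=0; cleared 0 line(s) (total 0); column heights now [2 3 0 0 0 0 0], max=3
Drop 2: I rot0 at col 1 lands with bottom-row=3; cleared 0 line(s) (total 0); column heights now [2 4 4 4 4 0 0], max=4
Drop 3: T rot2 at col 3 lands with bottom-row=4; cleared 0 line(s) (total 0); column heights now [2 4 4 6 6 6 0], max=6
Drop 4: I rot2 at col 3 lands with bottom-row=6; cleared 0 line(s) (total 0); column heights now [2 4 4 7 7 7 7], max=7
Test piece I rot1 at col 0 (width 1): heights before test = [2 4 4 7 7 7 7]; fits = True

Answer: yes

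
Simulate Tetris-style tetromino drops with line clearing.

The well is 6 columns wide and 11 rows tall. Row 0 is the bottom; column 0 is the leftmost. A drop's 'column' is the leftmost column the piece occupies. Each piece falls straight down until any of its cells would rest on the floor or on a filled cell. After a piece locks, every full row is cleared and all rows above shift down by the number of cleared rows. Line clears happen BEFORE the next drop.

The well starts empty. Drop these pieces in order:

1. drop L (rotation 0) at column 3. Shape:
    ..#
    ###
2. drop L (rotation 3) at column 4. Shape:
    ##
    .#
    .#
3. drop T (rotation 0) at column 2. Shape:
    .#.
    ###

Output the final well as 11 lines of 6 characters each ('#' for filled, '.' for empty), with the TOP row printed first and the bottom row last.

Drop 1: L rot0 at col 3 lands with bottom-row=0; cleared 0 line(s) (total 0); column heights now [0 0 0 1 1 2], max=2
Drop 2: L rot3 at col 4 lands with bottom-row=2; cleared 0 line(s) (total 0); column heights now [0 0 0 1 5 5], max=5
Drop 3: T rot0 at col 2 lands with bottom-row=5; cleared 0 line(s) (total 0); column heights now [0 0 6 7 6 5], max=7

Answer: ......
......
......
......
...#..
..###.
....##
.....#
.....#
.....#
...###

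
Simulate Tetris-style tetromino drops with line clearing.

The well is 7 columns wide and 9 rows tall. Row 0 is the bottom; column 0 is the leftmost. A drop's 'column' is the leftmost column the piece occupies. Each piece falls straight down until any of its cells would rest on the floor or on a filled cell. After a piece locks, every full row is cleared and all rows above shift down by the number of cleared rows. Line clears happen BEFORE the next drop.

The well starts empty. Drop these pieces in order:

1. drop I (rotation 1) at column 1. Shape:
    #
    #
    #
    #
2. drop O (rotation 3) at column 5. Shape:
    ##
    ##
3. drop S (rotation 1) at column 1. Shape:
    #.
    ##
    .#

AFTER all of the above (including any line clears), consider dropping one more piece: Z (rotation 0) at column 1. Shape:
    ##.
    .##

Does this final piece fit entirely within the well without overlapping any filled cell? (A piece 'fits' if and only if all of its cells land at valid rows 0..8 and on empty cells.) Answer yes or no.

Drop 1: I rot1 at col 1 lands with bottom-row=0; cleared 0 line(s) (total 0); column heights now [0 4 0 0 0 0 0], max=4
Drop 2: O rot3 at col 5 lands with bottom-row=0; cleared 0 line(s) (total 0); column heights now [0 4 0 0 0 2 2], max=4
Drop 3: S rot1 at col 1 lands with bottom-row=3; cleared 0 line(s) (total 0); column heights now [0 6 5 0 0 2 2], max=6
Test piece Z rot0 at col 1 (width 3): heights before test = [0 6 5 0 0 2 2]; fits = True

Answer: yes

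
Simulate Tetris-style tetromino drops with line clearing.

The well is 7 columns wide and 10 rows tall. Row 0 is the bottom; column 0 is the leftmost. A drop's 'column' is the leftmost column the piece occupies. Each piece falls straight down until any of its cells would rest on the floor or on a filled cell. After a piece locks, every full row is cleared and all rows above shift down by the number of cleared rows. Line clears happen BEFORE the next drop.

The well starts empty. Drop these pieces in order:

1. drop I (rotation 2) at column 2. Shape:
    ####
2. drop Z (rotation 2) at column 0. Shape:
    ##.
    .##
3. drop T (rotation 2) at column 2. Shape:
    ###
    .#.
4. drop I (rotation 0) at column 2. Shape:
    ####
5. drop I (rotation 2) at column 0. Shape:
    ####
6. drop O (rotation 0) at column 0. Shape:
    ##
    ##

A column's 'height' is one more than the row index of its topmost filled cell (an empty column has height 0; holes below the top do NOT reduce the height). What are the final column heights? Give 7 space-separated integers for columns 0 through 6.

Answer: 7 7 5 5 4 4 0

Derivation:
Drop 1: I rot2 at col 2 lands with bottom-row=0; cleared 0 line(s) (total 0); column heights now [0 0 1 1 1 1 0], max=1
Drop 2: Z rot2 at col 0 lands with bottom-row=1; cleared 0 line(s) (total 0); column heights now [3 3 2 1 1 1 0], max=3
Drop 3: T rot2 at col 2 lands with bottom-row=1; cleared 0 line(s) (total 0); column heights now [3 3 3 3 3 1 0], max=3
Drop 4: I rot0 at col 2 lands with bottom-row=3; cleared 0 line(s) (total 0); column heights now [3 3 4 4 4 4 0], max=4
Drop 5: I rot2 at col 0 lands with bottom-row=4; cleared 0 line(s) (total 0); column heights now [5 5 5 5 4 4 0], max=5
Drop 6: O rot0 at col 0 lands with bottom-row=5; cleared 0 line(s) (total 0); column heights now [7 7 5 5 4 4 0], max=7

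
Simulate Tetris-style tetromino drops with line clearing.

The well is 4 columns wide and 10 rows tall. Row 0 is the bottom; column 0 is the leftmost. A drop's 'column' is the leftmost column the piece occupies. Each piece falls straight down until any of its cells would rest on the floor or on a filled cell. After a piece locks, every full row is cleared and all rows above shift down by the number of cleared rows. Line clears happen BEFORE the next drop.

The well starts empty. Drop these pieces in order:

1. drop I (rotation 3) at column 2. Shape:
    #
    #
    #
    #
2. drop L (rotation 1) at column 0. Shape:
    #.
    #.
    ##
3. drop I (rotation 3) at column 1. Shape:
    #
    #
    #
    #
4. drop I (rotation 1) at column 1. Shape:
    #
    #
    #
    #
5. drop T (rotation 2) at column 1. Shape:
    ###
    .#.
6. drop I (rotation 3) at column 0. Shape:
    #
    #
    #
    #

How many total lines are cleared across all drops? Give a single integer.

Answer: 0

Derivation:
Drop 1: I rot3 at col 2 lands with bottom-row=0; cleared 0 line(s) (total 0); column heights now [0 0 4 0], max=4
Drop 2: L rot1 at col 0 lands with bottom-row=0; cleared 0 line(s) (total 0); column heights now [3 1 4 0], max=4
Drop 3: I rot3 at col 1 lands with bottom-row=1; cleared 0 line(s) (total 0); column heights now [3 5 4 0], max=5
Drop 4: I rot1 at col 1 lands with bottom-row=5; cleared 0 line(s) (total 0); column heights now [3 9 4 0], max=9
Drop 5: T rot2 at col 1 lands with bottom-row=8; cleared 0 line(s) (total 0); column heights now [3 10 10 10], max=10
Drop 6: I rot3 at col 0 lands with bottom-row=3; cleared 0 line(s) (total 0); column heights now [7 10 10 10], max=10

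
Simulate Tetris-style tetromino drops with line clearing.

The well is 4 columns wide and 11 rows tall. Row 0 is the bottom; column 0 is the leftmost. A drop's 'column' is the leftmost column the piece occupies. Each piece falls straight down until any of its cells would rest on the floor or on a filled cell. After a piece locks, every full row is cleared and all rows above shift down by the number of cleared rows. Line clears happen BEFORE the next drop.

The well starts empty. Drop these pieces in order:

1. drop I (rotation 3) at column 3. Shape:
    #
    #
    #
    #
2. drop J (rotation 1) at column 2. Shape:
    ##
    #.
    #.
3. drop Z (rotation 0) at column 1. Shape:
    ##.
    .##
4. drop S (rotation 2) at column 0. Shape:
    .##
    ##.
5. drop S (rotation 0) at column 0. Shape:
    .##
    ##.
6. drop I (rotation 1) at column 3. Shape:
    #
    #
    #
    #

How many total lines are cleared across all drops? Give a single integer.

Answer: 0

Derivation:
Drop 1: I rot3 at col 3 lands with bottom-row=0; cleared 0 line(s) (total 0); column heights now [0 0 0 4], max=4
Drop 2: J rot1 at col 2 lands with bottom-row=2; cleared 0 line(s) (total 0); column heights now [0 0 5 5], max=5
Drop 3: Z rot0 at col 1 lands with bottom-row=5; cleared 0 line(s) (total 0); column heights now [0 7 7 6], max=7
Drop 4: S rot2 at col 0 lands with bottom-row=7; cleared 0 line(s) (total 0); column heights now [8 9 9 6], max=9
Drop 5: S rot0 at col 0 lands with bottom-row=9; cleared 0 line(s) (total 0); column heights now [10 11 11 6], max=11
Drop 6: I rot1 at col 3 lands with bottom-row=6; cleared 0 line(s) (total 0); column heights now [10 11 11 10], max=11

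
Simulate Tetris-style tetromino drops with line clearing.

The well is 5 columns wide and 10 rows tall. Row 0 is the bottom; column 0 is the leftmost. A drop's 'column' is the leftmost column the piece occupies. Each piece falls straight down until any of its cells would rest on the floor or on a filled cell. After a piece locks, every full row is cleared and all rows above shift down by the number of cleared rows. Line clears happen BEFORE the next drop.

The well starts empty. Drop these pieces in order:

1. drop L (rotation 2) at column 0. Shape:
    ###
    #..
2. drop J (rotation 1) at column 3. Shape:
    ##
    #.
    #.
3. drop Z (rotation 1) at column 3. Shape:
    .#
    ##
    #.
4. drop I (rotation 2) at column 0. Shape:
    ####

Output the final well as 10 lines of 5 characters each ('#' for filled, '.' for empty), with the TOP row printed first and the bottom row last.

Answer: .....
.....
.....
.....
.....
...##
...#.
...##
####.
#..#.

Derivation:
Drop 1: L rot2 at col 0 lands with bottom-row=0; cleared 0 line(s) (total 0); column heights now [2 2 2 0 0], max=2
Drop 2: J rot1 at col 3 lands with bottom-row=0; cleared 0 line(s) (total 0); column heights now [2 2 2 3 3], max=3
Drop 3: Z rot1 at col 3 lands with bottom-row=3; cleared 0 line(s) (total 0); column heights now [2 2 2 5 6], max=6
Drop 4: I rot2 at col 0 lands with bottom-row=5; cleared 1 line(s) (total 1); column heights now [2 2 2 5 5], max=5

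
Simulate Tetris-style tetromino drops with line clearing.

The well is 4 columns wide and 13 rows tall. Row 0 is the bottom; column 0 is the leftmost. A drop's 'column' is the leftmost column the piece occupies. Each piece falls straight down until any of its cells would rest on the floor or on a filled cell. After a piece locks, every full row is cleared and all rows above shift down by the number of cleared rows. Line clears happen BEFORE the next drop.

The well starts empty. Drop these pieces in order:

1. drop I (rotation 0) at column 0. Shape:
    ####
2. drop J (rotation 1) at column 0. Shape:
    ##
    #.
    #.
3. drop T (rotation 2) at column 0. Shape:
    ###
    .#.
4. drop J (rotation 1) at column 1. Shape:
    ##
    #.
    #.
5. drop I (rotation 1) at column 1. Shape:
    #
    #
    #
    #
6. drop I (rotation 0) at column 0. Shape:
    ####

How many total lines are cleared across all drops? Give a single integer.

Answer: 2

Derivation:
Drop 1: I rot0 at col 0 lands with bottom-row=0; cleared 1 line(s) (total 1); column heights now [0 0 0 0], max=0
Drop 2: J rot1 at col 0 lands with bottom-row=0; cleared 0 line(s) (total 1); column heights now [3 3 0 0], max=3
Drop 3: T rot2 at col 0 lands with bottom-row=3; cleared 0 line(s) (total 1); column heights now [5 5 5 0], max=5
Drop 4: J rot1 at col 1 lands with bottom-row=5; cleared 0 line(s) (total 1); column heights now [5 8 8 0], max=8
Drop 5: I rot1 at col 1 lands with bottom-row=8; cleared 0 line(s) (total 1); column heights now [5 12 8 0], max=12
Drop 6: I rot0 at col 0 lands with bottom-row=12; cleared 1 line(s) (total 2); column heights now [5 12 8 0], max=12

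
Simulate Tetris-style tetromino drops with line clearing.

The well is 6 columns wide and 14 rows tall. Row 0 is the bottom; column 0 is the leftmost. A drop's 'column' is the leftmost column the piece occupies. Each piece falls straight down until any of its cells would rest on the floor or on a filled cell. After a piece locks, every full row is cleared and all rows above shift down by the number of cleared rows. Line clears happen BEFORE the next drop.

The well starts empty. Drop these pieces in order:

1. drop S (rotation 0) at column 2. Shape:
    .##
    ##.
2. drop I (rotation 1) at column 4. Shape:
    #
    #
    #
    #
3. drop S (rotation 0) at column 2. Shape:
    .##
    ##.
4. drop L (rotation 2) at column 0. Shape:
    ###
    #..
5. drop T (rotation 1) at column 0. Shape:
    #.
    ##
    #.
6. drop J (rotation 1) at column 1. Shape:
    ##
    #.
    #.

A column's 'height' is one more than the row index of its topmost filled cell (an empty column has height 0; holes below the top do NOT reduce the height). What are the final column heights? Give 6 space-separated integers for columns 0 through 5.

Drop 1: S rot0 at col 2 lands with bottom-row=0; cleared 0 line(s) (total 0); column heights now [0 0 1 2 2 0], max=2
Drop 2: I rot1 at col 4 lands with bottom-row=2; cleared 0 line(s) (total 0); column heights now [0 0 1 2 6 0], max=6
Drop 3: S rot0 at col 2 lands with bottom-row=5; cleared 0 line(s) (total 0); column heights now [0 0 6 7 7 0], max=7
Drop 4: L rot2 at col 0 lands with bottom-row=5; cleared 0 line(s) (total 0); column heights now [7 7 7 7 7 0], max=7
Drop 5: T rot1 at col 0 lands with bottom-row=7; cleared 0 line(s) (total 0); column heights now [10 9 7 7 7 0], max=10
Drop 6: J rot1 at col 1 lands with bottom-row=9; cleared 0 line(s) (total 0); column heights now [10 12 12 7 7 0], max=12

Answer: 10 12 12 7 7 0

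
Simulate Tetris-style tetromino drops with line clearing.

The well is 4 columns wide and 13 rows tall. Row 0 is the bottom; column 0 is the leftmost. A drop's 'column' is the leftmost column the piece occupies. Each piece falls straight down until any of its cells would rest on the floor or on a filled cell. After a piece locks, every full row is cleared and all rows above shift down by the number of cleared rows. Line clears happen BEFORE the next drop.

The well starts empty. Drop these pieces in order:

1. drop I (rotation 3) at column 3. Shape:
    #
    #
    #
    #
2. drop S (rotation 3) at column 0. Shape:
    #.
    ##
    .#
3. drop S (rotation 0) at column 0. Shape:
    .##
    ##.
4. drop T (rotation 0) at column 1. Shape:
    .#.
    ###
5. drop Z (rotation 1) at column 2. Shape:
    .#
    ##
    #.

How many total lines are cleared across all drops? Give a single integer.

Drop 1: I rot3 at col 3 lands with bottom-row=0; cleared 0 line(s) (total 0); column heights now [0 0 0 4], max=4
Drop 2: S rot3 at col 0 lands with bottom-row=0; cleared 0 line(s) (total 0); column heights now [3 2 0 4], max=4
Drop 3: S rot0 at col 0 lands with bottom-row=3; cleared 0 line(s) (total 0); column heights now [4 5 5 4], max=5
Drop 4: T rot0 at col 1 lands with bottom-row=5; cleared 0 line(s) (total 0); column heights now [4 6 7 6], max=7
Drop 5: Z rot1 at col 2 lands with bottom-row=7; cleared 0 line(s) (total 0); column heights now [4 6 9 10], max=10

Answer: 0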